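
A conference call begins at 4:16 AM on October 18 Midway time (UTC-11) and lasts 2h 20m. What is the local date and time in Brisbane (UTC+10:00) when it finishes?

3:36 AM on October 19

Brisbane is 21:00 ahead of Midway.
After 2 hours and 20 minutes it is 6:36 AM in Midway.
Shift by the zone difference: 6:36 AM + 21:00 = 3:36 AM on Oct 19 in Brisbane.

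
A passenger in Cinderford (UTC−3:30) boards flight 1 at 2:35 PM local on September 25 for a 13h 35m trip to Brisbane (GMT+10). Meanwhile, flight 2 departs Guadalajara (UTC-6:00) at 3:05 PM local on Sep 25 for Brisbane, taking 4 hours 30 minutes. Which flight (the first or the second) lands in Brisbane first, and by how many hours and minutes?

the second, by 6 hours 5 minutes

Flight 1 in UTC: 2:35 PM + 3:30 = 6:05 PM on Sep 25.
+13 hours and 35 minutes → arrive 7:40 AM UTC on Sep 26.
Flight 2 in UTC: 3:05 PM + 6:00 = 9:05 PM on Sep 25.
+4 hours and 30 minutes → arrive 1:35 AM UTC on Sep 26.
Flight 2 lands earlier by 6 hours 5 minutes.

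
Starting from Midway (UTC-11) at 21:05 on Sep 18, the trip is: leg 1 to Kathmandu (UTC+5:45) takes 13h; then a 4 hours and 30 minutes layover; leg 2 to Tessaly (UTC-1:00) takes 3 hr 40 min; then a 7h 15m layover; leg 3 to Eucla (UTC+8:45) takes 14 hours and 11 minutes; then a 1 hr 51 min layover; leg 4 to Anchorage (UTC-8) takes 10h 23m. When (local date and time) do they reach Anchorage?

Convert departure to UTC: 21:05 + 11:00 = 08:05 UTC on Sep 19.
Add 13 hours leg 1 → 21:05 UTC.
Add 4 hours and 30 minutes layover in Kathmandu → 01:35 UTC (Sep 20).
Add 3 hours 40 minutes leg 2 → 05:15 UTC.
Add 7 hours 15 minutes layover in Tessaly → 12:30 UTC.
Add 14 hours 11 minutes leg 3 → 02:41 UTC (Sep 21).
Add 1 hour and 51 minutes layover in Eucla → 04:32 UTC.
Add 10 hours 23 minutes leg 4 → 14:55 UTC.
Anchorage is UTC−8:00, so local arrival = 14:55 − 8:00 = 06:55 on Sep 21.

06:55 on Sep 21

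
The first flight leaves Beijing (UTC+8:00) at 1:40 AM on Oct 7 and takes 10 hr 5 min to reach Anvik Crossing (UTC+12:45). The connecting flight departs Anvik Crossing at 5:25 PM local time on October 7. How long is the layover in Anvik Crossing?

Convert departure to UTC: 1:40 AM − 8:00 = 5:40 PM UTC on Oct 6.
Add 10 hours and 5 minutes flight time → 3:45 AM UTC (Oct 7).
Anvik Crossing is UTC+12:45, so local arrival = 3:45 AM + 12:45 = 4:30 PM on Oct 7.
Layover = 5:25 PM − 4:30 PM = 55 minutes.

55 minutes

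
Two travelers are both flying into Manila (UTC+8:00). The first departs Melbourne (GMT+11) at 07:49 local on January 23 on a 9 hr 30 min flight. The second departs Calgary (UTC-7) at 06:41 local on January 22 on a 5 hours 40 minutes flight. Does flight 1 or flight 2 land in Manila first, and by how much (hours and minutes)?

the second, by 10 hours 58 minutes

Flight 1 in UTC: 07:49 − 11:00 = 20:49 on Jan 22.
+9 hours and 30 minutes → arrive 06:19 UTC on Jan 23.
Flight 2 in UTC: 06:41 + 7:00 = 13:41 on Jan 22.
+5 hours 40 minutes → arrive 19:21 UTC on Jan 22.
Flight 2 lands earlier by 10 hours 58 minutes.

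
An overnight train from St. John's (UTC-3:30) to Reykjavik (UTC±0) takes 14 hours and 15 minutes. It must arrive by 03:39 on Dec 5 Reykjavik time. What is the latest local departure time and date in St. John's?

Target arrival is already UTC: 03:39 on Dec 5.
Subtract 14 hours 15 minutes → departure 13:24 UTC on Dec 4.
St. John's is UTC−3:30: 13:24 − 3:30 = 09:54 on Dec 4.

09:54 on Dec 4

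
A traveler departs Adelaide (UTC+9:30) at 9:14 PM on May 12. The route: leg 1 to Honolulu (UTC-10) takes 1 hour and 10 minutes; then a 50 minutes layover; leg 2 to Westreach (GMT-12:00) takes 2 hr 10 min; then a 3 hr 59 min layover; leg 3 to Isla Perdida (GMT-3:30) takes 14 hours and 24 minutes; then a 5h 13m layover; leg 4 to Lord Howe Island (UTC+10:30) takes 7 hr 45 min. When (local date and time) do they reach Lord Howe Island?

Convert departure to UTC: 9:14 PM − 9:30 = 11:44 AM UTC on May 12.
Add 1 hour and 10 minutes leg 1 → 12:54 PM UTC.
Add 50 minutes layover in Honolulu → 1:44 PM UTC.
Add 2 hours 10 minutes leg 2 → 3:54 PM UTC.
Add 3 hours and 59 minutes layover in Westreach → 7:53 PM UTC.
Add 14 hours and 24 minutes leg 3 → 10:17 AM UTC (May 13).
Add 5 hours 13 minutes layover in Isla Perdida → 3:30 PM UTC.
Add 7 hours 45 minutes leg 4 → 11:15 PM UTC.
Lord Howe Island is UTC+10:30, so local arrival = 11:15 PM + 10:30 = 9:45 AM on May 14.

9:45 AM on May 14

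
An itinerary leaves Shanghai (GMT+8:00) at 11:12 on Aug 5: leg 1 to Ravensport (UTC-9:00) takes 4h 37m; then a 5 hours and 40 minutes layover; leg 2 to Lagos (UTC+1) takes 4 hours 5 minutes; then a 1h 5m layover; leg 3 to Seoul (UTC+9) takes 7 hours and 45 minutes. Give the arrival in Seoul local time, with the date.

Convert departure to UTC: 11:12 − 8:00 = 03:12 UTC on Aug 5.
Add 4 hours and 37 minutes leg 1 → 07:49 UTC.
Add 5 hours and 40 minutes layover in Ravensport → 13:29 UTC.
Add 4 hours and 5 minutes leg 2 → 17:34 UTC.
Add 1 hour 5 minutes layover in Lagos → 18:39 UTC.
Add 7 hours 45 minutes leg 3 → 02:24 UTC (Aug 6).
Seoul is UTC+9:00, so local arrival = 02:24 + 9:00 = 11:24 on Aug 6.

11:24 on Aug 6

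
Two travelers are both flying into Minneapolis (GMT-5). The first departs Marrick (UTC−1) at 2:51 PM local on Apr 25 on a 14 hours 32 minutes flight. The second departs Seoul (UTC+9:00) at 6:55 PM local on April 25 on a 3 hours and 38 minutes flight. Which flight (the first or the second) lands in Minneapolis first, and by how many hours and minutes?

the second, by 16 hours 50 minutes

Flight 1 in UTC: 2:51 PM + 1:00 = 3:51 PM on Apr 25.
+14 hours and 32 minutes → arrive 6:23 AM UTC on Apr 26.
Flight 2 in UTC: 6:55 PM − 9:00 = 9:55 AM on Apr 25.
+3 hours 38 minutes → arrive 1:33 PM UTC on Apr 25.
Flight 2 lands earlier by 16 hours 50 minutes.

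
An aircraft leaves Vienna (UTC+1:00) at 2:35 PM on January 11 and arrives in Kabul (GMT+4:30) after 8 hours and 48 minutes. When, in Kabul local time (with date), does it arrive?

2:53 AM on Jan 12

Convert departure to UTC: 2:35 PM − 1:00 = 1:35 PM UTC on Jan 11.
Add 8 hours 48 minutes travel time → 10:23 PM UTC.
Kabul is UTC+4:30, so local arrival = 10:23 PM + 4:30 = 2:53 AM on Jan 12.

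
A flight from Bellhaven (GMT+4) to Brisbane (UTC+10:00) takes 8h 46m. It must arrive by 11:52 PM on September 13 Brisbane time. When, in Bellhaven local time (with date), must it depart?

9:06 AM on September 13

Target arrival in UTC: 11:52 PM − 10:00 = 1:52 PM on Sep 13.
Subtract 8 hours and 46 minutes → departure 5:06 AM UTC on Sep 13.
Bellhaven is UTC+4:00: 5:06 AM + 4:00 = 9:06 AM on Sep 13.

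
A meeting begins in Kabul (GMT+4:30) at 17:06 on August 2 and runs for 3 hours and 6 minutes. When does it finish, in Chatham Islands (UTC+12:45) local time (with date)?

04:27 on Aug 3

Chatham Islands is 8:15 ahead of Kabul.
After 3 hours and 6 minutes it is 20:12 in Kabul.
Shift by the zone difference: 20:12 + 8:15 = 04:27 on Aug 3 in Chatham Islands.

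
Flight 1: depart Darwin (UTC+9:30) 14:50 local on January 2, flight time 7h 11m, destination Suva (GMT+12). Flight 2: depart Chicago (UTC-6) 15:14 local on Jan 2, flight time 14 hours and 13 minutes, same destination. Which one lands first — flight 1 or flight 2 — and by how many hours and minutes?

the first, by 22 hours 56 minutes

Flight 1 in UTC: 14:50 − 9:30 = 05:20 on Jan 2.
+7 hours 11 minutes → arrive 12:31 UTC on Jan 2.
Flight 2 in UTC: 15:14 + 6:00 = 21:14 on Jan 2.
+14 hours and 13 minutes → arrive 11:27 UTC on Jan 3.
Flight 1 lands earlier by 22 hours 56 minutes.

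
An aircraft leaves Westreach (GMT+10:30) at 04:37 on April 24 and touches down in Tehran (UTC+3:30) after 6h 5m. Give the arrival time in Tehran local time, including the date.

Tehran is 7:00 behind Westreach.
After 6 hours 5 minutes it is 10:42 in Westreach.
Shift by the zone difference: 10:42 − 7:00 = 03:42 on Apr 24 in Tehran.

03:42 on April 24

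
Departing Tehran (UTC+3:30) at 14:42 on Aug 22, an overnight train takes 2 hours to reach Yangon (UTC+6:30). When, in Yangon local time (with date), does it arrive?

19:42 on Aug 22

Convert departure to UTC: 14:42 − 3:30 = 11:12 UTC on Aug 22.
Add 2 hours travel time → 13:12 UTC.
Yangon is UTC+6:30, so local arrival = 13:12 + 6:30 = 19:42 on Aug 22.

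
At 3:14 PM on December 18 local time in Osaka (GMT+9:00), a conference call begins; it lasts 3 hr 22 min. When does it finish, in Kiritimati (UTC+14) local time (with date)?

Kiritimati is 5:00 ahead of Osaka.
After 3 hours 22 minutes it is 6:36 PM in Osaka.
Shift by the zone difference: 6:36 PM + 5:00 = 11:36 PM on Dec 18 in Kiritimati.

11:36 PM on December 18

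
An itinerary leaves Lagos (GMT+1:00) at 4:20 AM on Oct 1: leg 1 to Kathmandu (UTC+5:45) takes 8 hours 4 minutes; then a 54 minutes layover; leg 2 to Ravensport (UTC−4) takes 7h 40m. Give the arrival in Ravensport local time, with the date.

3:58 PM on Oct 1

Convert departure to UTC: 4:20 AM − 1:00 = 3:20 AM UTC on Oct 1.
Add 8 hours 4 minutes leg 1 → 11:24 AM UTC.
Add 54 minutes layover in Kathmandu → 12:18 PM UTC.
Add 7 hours 40 minutes leg 2 → 7:58 PM UTC.
Ravensport is UTC−4:00, so local arrival = 7:58 PM − 4:00 = 3:58 PM on Oct 1.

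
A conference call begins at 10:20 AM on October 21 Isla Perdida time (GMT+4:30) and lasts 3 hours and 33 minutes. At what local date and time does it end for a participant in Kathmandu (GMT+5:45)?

3:08 PM on October 21

Convert start to UTC: 10:20 AM − 4:30 = 5:50 AM UTC on Oct 21.
Add 3 hours and 33 minutes duration → 9:23 AM UTC.
Kathmandu is UTC+5:45, so local end time = 9:23 AM + 5:45 = 3:08 PM on Oct 21.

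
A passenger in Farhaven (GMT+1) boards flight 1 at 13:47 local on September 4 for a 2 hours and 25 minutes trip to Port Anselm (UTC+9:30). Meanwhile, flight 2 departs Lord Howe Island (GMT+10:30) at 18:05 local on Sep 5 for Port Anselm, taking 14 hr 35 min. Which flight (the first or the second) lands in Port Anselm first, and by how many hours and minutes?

the first, by 30 hours 58 minutes

Flight 1 in UTC: 13:47 − 1:00 = 12:47 on Sep 4.
+2 hours 25 minutes → arrive 15:12 UTC on Sep 4.
Flight 2 in UTC: 18:05 − 10:30 = 07:35 on Sep 5.
+14 hours 35 minutes → arrive 22:10 UTC on Sep 5.
Flight 1 lands earlier by 30 hours 58 minutes.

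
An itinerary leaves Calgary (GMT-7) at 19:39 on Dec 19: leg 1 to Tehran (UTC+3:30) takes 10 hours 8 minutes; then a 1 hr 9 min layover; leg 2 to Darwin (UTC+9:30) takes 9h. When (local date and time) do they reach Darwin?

08:26 on December 21

Convert departure to UTC: 19:39 + 7:00 = 02:39 UTC on Dec 20.
Add 10 hours and 8 minutes leg 1 → 12:47 UTC.
Add 1 hour 9 minutes layover in Tehran → 13:56 UTC.
Add 9 hours leg 2 → 22:56 UTC.
Darwin is UTC+9:30, so local arrival = 22:56 + 9:30 = 08:26 on Dec 21.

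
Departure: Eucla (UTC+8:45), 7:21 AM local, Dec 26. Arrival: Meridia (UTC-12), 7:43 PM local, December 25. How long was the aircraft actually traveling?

Meridia is 20:45 behind Eucla.
Clock-face elapsed time (ignoring zones) is −11 hours 38 minutes.
Actual elapsed = −11 hours 38 minutes + 20:45 = 9 hours 7 minutes.

9 hours 7 minutes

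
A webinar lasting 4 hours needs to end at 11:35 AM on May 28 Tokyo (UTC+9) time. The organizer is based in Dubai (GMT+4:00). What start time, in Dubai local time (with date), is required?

Target end time in UTC: 11:35 AM − 9:00 = 2:35 AM on May 28.
Subtract 4 hours → start 10:35 PM UTC on May 27.
Dubai is UTC+4:00: 10:35 PM + 4:00 = 2:35 AM on May 28.

2:35 AM on May 28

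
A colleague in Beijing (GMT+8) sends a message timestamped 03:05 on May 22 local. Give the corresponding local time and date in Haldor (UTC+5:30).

00:35 on May 22

In UTC: 03:05 − 8:00 = 19:05 on May 21.
Haldor is UTC+5:30: 19:05 + 5:30 = 00:35 on May 22.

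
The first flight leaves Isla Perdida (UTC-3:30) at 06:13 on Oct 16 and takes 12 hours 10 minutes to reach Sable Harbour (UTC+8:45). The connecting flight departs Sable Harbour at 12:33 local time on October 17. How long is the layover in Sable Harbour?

Convert departure to UTC: 06:13 + 3:30 = 09:43 UTC on Oct 16.
Add 12 hours and 10 minutes flight time → 21:53 UTC.
Sable Harbour is UTC+8:45, so local arrival = 21:53 + 8:45 = 06:38 on Oct 17.
Layover = 12:33 − 06:38 = 5 hours 55 minutes.

5 hours 55 minutes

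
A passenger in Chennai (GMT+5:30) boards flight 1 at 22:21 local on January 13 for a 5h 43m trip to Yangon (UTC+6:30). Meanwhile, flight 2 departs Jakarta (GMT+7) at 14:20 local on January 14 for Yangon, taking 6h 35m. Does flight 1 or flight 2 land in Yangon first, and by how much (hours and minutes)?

the first, by 15 hours 21 minutes

Flight 1 in UTC: 22:21 − 5:30 = 16:51 on Jan 13.
+5 hours 43 minutes → arrive 22:34 UTC on Jan 13.
Flight 2 in UTC: 14:20 − 7:00 = 07:20 on Jan 14.
+6 hours and 35 minutes → arrive 13:55 UTC on Jan 14.
Flight 1 lands earlier by 15 hours 21 minutes.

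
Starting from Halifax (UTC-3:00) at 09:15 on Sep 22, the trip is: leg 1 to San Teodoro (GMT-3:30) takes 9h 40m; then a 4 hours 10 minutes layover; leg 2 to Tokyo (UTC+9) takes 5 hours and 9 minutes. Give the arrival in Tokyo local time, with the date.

16:14 on September 23

Convert departure to UTC: 09:15 + 3:00 = 12:15 UTC on Sep 22.
Add 9 hours 40 minutes leg 1 → 21:55 UTC.
Add 4 hours 10 minutes layover in San Teodoro → 02:05 UTC (Sep 23).
Add 5 hours and 9 minutes leg 2 → 07:14 UTC.
Tokyo is UTC+9:00, so local arrival = 07:14 + 9:00 = 16:14 on Sep 23.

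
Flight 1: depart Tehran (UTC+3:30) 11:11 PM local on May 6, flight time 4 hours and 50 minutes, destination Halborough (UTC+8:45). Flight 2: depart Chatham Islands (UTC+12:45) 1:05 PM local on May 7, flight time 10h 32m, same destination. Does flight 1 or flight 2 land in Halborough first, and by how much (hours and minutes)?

Flight 1 in UTC: 11:11 PM − 3:30 = 7:41 PM on May 6.
+4 hours and 50 minutes → arrive 12:31 AM UTC on May 7.
Flight 2 in UTC: 1:05 PM − 12:45 = 12:20 AM on May 7.
+10 hours 32 minutes → arrive 10:52 AM UTC on May 7.
Flight 1 lands earlier by 10 hours 21 minutes.

the first, by 10 hours 21 minutes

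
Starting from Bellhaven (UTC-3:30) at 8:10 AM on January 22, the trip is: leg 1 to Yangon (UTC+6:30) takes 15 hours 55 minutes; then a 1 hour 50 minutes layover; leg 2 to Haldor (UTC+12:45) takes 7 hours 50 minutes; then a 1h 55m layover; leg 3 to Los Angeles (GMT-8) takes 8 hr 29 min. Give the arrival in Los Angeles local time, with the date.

3:39 PM on Jan 23

Convert departure to UTC: 8:10 AM + 3:30 = 11:40 AM UTC on Jan 22.
Add 15 hours and 55 minutes leg 1 → 3:35 AM UTC (Jan 23).
Add 1 hour 50 minutes layover in Yangon → 5:25 AM UTC.
Add 7 hours 50 minutes leg 2 → 1:15 PM UTC.
Add 1 hour and 55 minutes layover in Haldor → 3:10 PM UTC.
Add 8 hours 29 minutes leg 3 → 11:39 PM UTC.
Los Angeles is UTC−8:00, so local arrival = 11:39 PM − 8:00 = 3:39 PM on Jan 23.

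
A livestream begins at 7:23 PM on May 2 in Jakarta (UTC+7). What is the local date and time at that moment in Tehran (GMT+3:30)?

Tehran is 3:30 behind Jakarta.
Shift by the zone difference: 7:23 PM − 3:30 = 3:53 PM on May 2 in Tehran.

3:53 PM on May 2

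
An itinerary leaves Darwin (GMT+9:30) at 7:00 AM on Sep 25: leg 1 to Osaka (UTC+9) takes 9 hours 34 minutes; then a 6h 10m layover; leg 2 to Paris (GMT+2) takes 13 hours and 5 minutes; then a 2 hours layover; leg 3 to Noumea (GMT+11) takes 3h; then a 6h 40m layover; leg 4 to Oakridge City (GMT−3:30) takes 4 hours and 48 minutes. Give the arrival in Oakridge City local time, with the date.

3:17 PM on September 26

Convert departure to UTC: 7:00 AM − 9:30 = 9:30 PM UTC on Sep 24.
Add 9 hours and 34 minutes leg 1 → 7:04 AM UTC (Sep 25).
Add 6 hours 10 minutes layover in Osaka → 1:14 PM UTC.
Add 13 hours and 5 minutes leg 2 → 2:19 AM UTC (Sep 26).
Add 2 hours layover in Paris → 4:19 AM UTC.
Add 3 hours leg 3 → 7:19 AM UTC.
Add 6 hours 40 minutes layover in Noumea → 1:59 PM UTC.
Add 4 hours and 48 minutes leg 4 → 6:47 PM UTC.
Oakridge City is UTC−3:30, so local arrival = 6:47 PM − 3:30 = 3:17 PM on Sep 26.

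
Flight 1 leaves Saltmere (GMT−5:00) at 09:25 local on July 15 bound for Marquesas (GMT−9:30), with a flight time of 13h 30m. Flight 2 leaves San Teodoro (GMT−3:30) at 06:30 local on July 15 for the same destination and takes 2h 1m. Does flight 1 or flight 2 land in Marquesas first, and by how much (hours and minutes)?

the second, by 15 hours 54 minutes

Flight 1 in UTC: 09:25 + 5:00 = 14:25 on Jul 15.
+13 hours 30 minutes → arrive 03:55 UTC on Jul 16.
Flight 2 in UTC: 06:30 + 3:30 = 10:00 on Jul 15.
+2 hours 1 minute → arrive 12:01 UTC on Jul 15.
Flight 2 lands earlier by 15 hours 54 minutes.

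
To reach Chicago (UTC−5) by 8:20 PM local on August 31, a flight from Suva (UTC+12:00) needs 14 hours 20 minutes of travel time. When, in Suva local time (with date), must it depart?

Target arrival in UTC: 8:20 PM + 5:00 = 1:20 AM on Sep 1.
Subtract 14 hours 20 minutes → departure 11:00 AM UTC on Aug 31.
Suva is UTC+12:00: 11:00 AM + 12:00 = 11:00 PM on Aug 31.

11:00 PM on August 31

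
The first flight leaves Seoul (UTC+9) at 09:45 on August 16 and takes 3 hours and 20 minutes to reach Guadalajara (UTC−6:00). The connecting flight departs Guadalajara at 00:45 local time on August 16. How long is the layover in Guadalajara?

Convert departure to UTC: 09:45 − 9:00 = 00:45 UTC on Aug 16.
Add 3 hours 20 minutes flight time → 04:05 UTC.
Guadalajara is UTC−6:00, so local arrival = 04:05 − 6:00 = 22:05 on Aug 15.
Layover = 00:45 − 22:05 (+1 day) = 2 hours 40 minutes.

2 hours 40 minutes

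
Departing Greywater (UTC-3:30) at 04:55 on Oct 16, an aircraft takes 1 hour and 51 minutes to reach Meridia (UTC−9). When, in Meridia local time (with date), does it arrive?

Meridia is 5:30 behind Greywater.
After 1 hour and 51 minutes it is 06:46 in Greywater.
Shift by the zone difference: 06:46 − 5:30 = 01:16 on Oct 16 in Meridia.

01:16 on October 16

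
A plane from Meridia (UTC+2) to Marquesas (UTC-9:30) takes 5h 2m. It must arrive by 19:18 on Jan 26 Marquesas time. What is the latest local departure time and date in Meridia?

Target arrival in UTC: 19:18 + 9:30 = 04:48 on Jan 27.
Subtract 5 hours 2 minutes → departure 23:46 UTC on Jan 26.
Meridia is UTC+2:00: 23:46 + 2:00 = 01:46 on Jan 27.

01:46 on Jan 27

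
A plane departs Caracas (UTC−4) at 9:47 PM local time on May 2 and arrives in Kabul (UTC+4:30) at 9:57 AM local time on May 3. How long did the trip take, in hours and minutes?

3 hours 40 minutes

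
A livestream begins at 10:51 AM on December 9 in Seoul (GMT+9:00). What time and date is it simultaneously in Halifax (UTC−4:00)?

Halifax is 13:00 behind Seoul.
Shift by the zone difference: 10:51 AM − 13:00 = 9:51 PM on Dec 8 in Halifax.

9:51 PM on December 8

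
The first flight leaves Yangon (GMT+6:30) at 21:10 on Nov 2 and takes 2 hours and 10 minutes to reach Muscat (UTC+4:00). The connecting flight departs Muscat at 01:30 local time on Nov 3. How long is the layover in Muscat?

4 hours 40 minutes

Convert departure to UTC: 21:10 − 6:30 = 14:40 UTC on Nov 2.
Add 2 hours 10 minutes flight time → 16:50 UTC.
Muscat is UTC+4:00, so local arrival = 16:50 + 4:00 = 20:50 on Nov 2.
Layover = 01:30 − 20:50 (+1 day) = 4 hours 40 minutes.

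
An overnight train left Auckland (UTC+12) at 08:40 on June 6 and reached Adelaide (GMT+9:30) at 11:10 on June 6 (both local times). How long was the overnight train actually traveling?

Departure in UTC: 08:40 − 12:00 = 20:40 on Jun 5.
Arrival in UTC: 11:10 − 9:30 = 01:40 on Jun 6.
Elapsed = 01:40 − 20:40 (+1 day) = 5 hours.

5 hours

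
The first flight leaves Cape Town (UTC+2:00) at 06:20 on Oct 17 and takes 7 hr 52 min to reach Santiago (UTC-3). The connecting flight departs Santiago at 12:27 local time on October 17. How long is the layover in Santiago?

3 hours 15 minutes

Convert departure to UTC: 06:20 − 2:00 = 04:20 UTC on Oct 17.
Add 7 hours and 52 minutes flight time → 12:12 UTC.
Santiago is UTC−3:00, so local arrival = 12:12 − 3:00 = 09:12 on Oct 17.
Layover = 12:27 − 09:12 = 3 hours 15 minutes.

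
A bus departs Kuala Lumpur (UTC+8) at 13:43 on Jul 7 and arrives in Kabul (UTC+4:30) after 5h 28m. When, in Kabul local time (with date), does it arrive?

Convert departure to UTC: 13:43 − 8:00 = 05:43 UTC on Jul 7.
Add 5 hours and 28 minutes travel time → 11:11 UTC.
Kabul is UTC+4:30, so local arrival = 11:11 + 4:30 = 15:41 on Jul 7.

15:41 on Jul 7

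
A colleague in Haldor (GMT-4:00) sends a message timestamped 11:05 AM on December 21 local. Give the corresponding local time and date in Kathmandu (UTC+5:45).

8:50 PM on December 21

In UTC: 11:05 AM + 4:00 = 3:05 PM on Dec 21.
Kathmandu is UTC+5:45: 3:05 PM + 5:45 = 8:50 PM on Dec 21.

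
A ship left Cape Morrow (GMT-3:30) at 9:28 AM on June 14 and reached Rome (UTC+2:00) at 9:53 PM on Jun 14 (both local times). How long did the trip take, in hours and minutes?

Departure in UTC: 9:28 AM + 3:30 = 12:58 PM on Jun 14.
Arrival in UTC: 9:53 PM − 2:00 = 7:53 PM on Jun 14.
Elapsed = 7:53 PM − 12:58 PM = 6 hours 55 minutes.

6 hours 55 minutes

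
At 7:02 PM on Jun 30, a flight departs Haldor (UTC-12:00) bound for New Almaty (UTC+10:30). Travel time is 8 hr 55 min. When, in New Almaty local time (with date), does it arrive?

2:27 AM on July 2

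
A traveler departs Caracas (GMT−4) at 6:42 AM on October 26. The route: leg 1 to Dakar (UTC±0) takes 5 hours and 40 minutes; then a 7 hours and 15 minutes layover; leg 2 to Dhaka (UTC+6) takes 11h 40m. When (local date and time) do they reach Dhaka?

5:17 PM on Oct 27

Convert departure to UTC: 6:42 AM + 4:00 = 10:42 AM UTC on Oct 26.
Add 5 hours 40 minutes leg 1 → 4:22 PM UTC.
Add 7 hours 15 minutes layover in Dakar → 11:37 PM UTC.
Add 11 hours and 40 minutes leg 2 → 11:17 AM UTC (Oct 27).
Dhaka is UTC+6:00, so local arrival = 11:17 AM + 6:00 = 5:17 PM on Oct 27.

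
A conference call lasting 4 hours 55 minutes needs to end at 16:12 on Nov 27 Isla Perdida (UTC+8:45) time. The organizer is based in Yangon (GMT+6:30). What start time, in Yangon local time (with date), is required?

09:02 on November 27

Target end time in UTC: 16:12 − 8:45 = 07:27 on Nov 27.
Subtract 4 hours and 55 minutes → start 02:32 UTC on Nov 27.
Yangon is UTC+6:30: 02:32 + 6:30 = 09:02 on Nov 27.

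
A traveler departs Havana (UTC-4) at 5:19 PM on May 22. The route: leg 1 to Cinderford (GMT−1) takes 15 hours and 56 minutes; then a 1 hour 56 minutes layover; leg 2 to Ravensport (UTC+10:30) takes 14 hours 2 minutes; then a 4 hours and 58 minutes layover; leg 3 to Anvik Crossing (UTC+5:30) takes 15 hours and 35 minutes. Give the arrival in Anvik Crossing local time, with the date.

7:16 AM on May 25

Convert departure to UTC: 5:19 PM + 4:00 = 9:19 PM UTC on May 22.
Add 15 hours 56 minutes leg 1 → 1:15 PM UTC (May 23).
Add 1 hour 56 minutes layover in Cinderford → 3:11 PM UTC.
Add 14 hours 2 minutes leg 2 → 5:13 AM UTC (May 24).
Add 4 hours and 58 minutes layover in Ravensport → 10:11 AM UTC.
Add 15 hours and 35 minutes leg 3 → 1:46 AM UTC (May 25).
Anvik Crossing is UTC+5:30, so local arrival = 1:46 AM + 5:30 = 7:16 AM on May 25.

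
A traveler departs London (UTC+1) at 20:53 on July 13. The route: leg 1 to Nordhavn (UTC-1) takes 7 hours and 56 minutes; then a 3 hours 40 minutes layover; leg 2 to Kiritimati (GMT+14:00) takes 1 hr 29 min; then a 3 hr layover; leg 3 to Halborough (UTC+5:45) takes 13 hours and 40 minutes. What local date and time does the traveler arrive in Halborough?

07:23 on July 15

Convert departure to UTC: 20:53 − 1:00 = 19:53 UTC on Jul 13.
Add 7 hours 56 minutes leg 1 → 03:49 UTC (Jul 14).
Add 3 hours 40 minutes layover in Nordhavn → 07:29 UTC.
Add 1 hour 29 minutes leg 2 → 08:58 UTC.
Add 3 hours layover in Kiritimati → 11:58 UTC.
Add 13 hours and 40 minutes leg 3 → 01:38 UTC (Jul 15).
Halborough is UTC+5:45, so local arrival = 01:38 + 5:45 = 07:23 on Jul 15.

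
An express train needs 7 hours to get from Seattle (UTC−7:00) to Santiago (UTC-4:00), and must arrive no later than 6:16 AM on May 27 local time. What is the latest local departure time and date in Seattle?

8:16 PM on May 26

Target arrival in UTC: 6:16 AM + 4:00 = 10:16 AM on May 27.
Subtract 7 hours → departure 3:16 AM UTC on May 27.
Seattle is UTC−7:00: 3:16 AM − 7:00 = 8:16 PM on May 26.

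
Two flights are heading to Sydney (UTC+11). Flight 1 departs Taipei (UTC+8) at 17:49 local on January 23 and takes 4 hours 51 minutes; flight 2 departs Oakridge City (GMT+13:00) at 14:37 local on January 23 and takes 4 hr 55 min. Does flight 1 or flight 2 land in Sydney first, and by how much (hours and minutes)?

Flight 1 in UTC: 17:49 − 8:00 = 09:49 on Jan 23.
+4 hours 51 minutes → arrive 14:40 UTC on Jan 23.
Flight 2 in UTC: 14:37 − 13:00 = 01:37 on Jan 23.
+4 hours and 55 minutes → arrive 06:32 UTC on Jan 23.
Flight 2 lands earlier by 8 hours 8 minutes.

the second, by 8 hours 8 minutes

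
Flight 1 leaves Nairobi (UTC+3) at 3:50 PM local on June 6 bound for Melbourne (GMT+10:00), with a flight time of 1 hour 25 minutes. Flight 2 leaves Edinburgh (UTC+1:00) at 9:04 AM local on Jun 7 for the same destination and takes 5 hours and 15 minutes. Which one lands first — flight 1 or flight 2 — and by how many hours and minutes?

Flight 1 in UTC: 3:50 PM − 3:00 = 12:50 PM on Jun 6.
+1 hour 25 minutes → arrive 2:15 PM UTC on Jun 6.
Flight 2 in UTC: 9:04 AM − 1:00 = 8:04 AM on Jun 7.
+5 hours 15 minutes → arrive 1:19 PM UTC on Jun 7.
Flight 1 lands earlier by 23 hours 4 minutes.

the first, by 23 hours 4 minutes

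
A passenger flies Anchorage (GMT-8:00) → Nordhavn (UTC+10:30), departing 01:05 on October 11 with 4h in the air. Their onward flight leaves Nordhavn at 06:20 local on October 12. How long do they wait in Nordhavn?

6 hours 45 minutes

Convert departure to UTC: 01:05 + 8:00 = 09:05 UTC on Oct 11.
Add 4 hours flight time → 13:05 UTC.
Nordhavn is UTC+10:30, so local arrival = 13:05 + 10:30 = 23:35 on Oct 11.
Layover = 06:20 − 23:35 (+1 day) = 6 hours 45 minutes.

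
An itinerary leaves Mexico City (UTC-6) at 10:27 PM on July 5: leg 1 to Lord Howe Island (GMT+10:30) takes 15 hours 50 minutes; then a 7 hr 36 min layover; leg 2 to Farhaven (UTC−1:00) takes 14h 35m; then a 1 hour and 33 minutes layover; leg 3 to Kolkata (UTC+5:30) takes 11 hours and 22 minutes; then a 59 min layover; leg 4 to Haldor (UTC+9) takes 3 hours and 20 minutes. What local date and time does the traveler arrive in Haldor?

8:42 PM on July 8

Convert departure to UTC: 10:27 PM + 6:00 = 4:27 AM UTC on Jul 6.
Add 15 hours and 50 minutes leg 1 → 8:17 PM UTC.
Add 7 hours and 36 minutes layover in Lord Howe Island → 3:53 AM UTC (Jul 7).
Add 14 hours 35 minutes leg 2 → 6:28 PM UTC.
Add 1 hour 33 minutes layover in Farhaven → 8:01 PM UTC.
Add 11 hours 22 minutes leg 3 → 7:23 AM UTC (Jul 8).
Add 59 minutes layover in Kolkata → 8:22 AM UTC.
Add 3 hours 20 minutes leg 4 → 11:42 AM UTC.
Haldor is UTC+9:00, so local arrival = 11:42 AM + 9:00 = 8:42 PM on Jul 8.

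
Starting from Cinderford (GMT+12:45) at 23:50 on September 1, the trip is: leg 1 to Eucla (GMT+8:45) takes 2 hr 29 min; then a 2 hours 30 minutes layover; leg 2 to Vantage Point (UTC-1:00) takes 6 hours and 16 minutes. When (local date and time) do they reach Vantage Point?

21:20 on September 1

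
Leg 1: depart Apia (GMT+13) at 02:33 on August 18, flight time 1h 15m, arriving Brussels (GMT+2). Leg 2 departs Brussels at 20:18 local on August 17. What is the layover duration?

3 hours 30 minutes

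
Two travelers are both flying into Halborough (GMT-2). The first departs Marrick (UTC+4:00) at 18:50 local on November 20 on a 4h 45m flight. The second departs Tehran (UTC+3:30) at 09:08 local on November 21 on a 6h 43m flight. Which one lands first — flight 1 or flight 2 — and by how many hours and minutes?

the first, by 16 hours 46 minutes

Flight 1 in UTC: 18:50 − 4:00 = 14:50 on Nov 20.
+4 hours and 45 minutes → arrive 19:35 UTC on Nov 20.
Flight 2 in UTC: 09:08 − 3:30 = 05:38 on Nov 21.
+6 hours and 43 minutes → arrive 12:21 UTC on Nov 21.
Flight 1 lands earlier by 16 hours 46 minutes.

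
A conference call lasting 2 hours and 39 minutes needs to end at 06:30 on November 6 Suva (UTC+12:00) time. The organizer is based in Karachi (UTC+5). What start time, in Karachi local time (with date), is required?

20:51 on November 5

Target end time in UTC: 06:30 − 12:00 = 18:30 on Nov 5.
Subtract 2 hours 39 minutes → start 15:51 UTC on Nov 5.
Karachi is UTC+5:00: 15:51 + 5:00 = 20:51 on Nov 5.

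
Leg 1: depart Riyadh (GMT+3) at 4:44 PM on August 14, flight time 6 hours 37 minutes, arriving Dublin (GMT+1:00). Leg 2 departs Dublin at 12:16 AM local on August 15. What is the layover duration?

2 hours 55 minutes

Convert departure to UTC: 4:44 PM − 3:00 = 1:44 PM UTC on Aug 14.
Add 6 hours and 37 minutes flight time → 8:21 PM UTC.
Dublin is UTC+1:00, so local arrival = 8:21 PM + 1:00 = 9:21 PM on Aug 14.
Layover = 12:16 AM − 9:21 PM (+1 day) = 2 hours 55 minutes.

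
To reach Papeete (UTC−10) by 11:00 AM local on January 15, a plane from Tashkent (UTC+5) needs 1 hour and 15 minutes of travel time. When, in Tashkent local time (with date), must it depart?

12:45 AM on January 16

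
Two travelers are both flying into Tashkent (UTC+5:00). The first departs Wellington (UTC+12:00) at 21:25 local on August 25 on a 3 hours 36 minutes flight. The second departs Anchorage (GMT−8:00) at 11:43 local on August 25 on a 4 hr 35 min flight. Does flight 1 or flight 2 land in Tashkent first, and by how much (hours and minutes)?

the first, by 11 hours 17 minutes

Flight 1 in UTC: 21:25 − 12:00 = 09:25 on Aug 25.
+3 hours 36 minutes → arrive 13:01 UTC on Aug 25.
Flight 2 in UTC: 11:43 + 8:00 = 19:43 on Aug 25.
+4 hours and 35 minutes → arrive 00:18 UTC on Aug 26.
Flight 1 lands earlier by 11 hours 17 minutes.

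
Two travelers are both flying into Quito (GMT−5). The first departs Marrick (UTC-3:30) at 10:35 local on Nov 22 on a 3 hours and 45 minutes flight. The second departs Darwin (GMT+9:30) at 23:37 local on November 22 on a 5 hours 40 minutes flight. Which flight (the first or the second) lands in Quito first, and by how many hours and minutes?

the first, by 1 hour 57 minutes

Flight 1 in UTC: 10:35 + 3:30 = 14:05 on Nov 22.
+3 hours and 45 minutes → arrive 17:50 UTC on Nov 22.
Flight 2 in UTC: 23:37 − 9:30 = 14:07 on Nov 22.
+5 hours 40 minutes → arrive 19:47 UTC on Nov 22.
Flight 1 lands earlier by 1 hour 57 minutes.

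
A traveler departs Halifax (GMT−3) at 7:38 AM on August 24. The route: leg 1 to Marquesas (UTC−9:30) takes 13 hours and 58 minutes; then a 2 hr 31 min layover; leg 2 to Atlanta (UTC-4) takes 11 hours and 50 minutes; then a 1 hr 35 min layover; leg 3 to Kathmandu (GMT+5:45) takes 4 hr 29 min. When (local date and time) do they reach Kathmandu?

2:46 AM on August 26

Convert departure to UTC: 7:38 AM + 3:00 = 10:38 AM UTC on Aug 24.
Add 13 hours 58 minutes leg 1 → 12:36 AM UTC (Aug 25).
Add 2 hours 31 minutes layover in Marquesas → 3:07 AM UTC.
Add 11 hours and 50 minutes leg 2 → 2:57 PM UTC.
Add 1 hour 35 minutes layover in Atlanta → 4:32 PM UTC.
Add 4 hours and 29 minutes leg 3 → 9:01 PM UTC.
Kathmandu is UTC+5:45, so local arrival = 9:01 PM + 5:45 = 2:46 AM on Aug 26.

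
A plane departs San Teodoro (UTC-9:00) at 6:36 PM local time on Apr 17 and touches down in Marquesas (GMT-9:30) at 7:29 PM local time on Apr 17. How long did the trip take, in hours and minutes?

1 hour 23 minutes

Departure in UTC: 6:36 PM + 9:00 = 3:36 AM on Apr 18.
Arrival in UTC: 7:29 PM + 9:30 = 4:59 AM on Apr 18.
Elapsed = 4:59 AM − 3:36 AM = 1 hour 23 minutes.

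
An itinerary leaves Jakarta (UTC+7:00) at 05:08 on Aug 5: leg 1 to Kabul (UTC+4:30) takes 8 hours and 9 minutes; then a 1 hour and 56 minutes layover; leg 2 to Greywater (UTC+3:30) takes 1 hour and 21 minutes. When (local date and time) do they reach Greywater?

Convert departure to UTC: 05:08 − 7:00 = 22:08 UTC on Aug 4.
Add 8 hours and 9 minutes leg 1 → 06:17 UTC (Aug 5).
Add 1 hour 56 minutes layover in Kabul → 08:13 UTC.
Add 1 hour and 21 minutes leg 2 → 09:34 UTC.
Greywater is UTC+3:30, so local arrival = 09:34 + 3:30 = 13:04 on Aug 5.

13:04 on August 5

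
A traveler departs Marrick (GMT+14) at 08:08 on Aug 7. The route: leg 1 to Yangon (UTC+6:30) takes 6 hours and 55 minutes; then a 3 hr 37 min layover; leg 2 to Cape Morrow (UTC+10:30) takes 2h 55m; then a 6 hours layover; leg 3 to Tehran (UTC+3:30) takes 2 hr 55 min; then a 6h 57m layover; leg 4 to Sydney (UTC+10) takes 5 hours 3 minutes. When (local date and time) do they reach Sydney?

14:30 on August 8

Convert departure to UTC: 08:08 − 14:00 = 18:08 UTC on Aug 6.
Add 6 hours 55 minutes leg 1 → 01:03 UTC (Aug 7).
Add 3 hours and 37 minutes layover in Yangon → 04:40 UTC.
Add 2 hours 55 minutes leg 2 → 07:35 UTC.
Add 6 hours layover in Cape Morrow → 13:35 UTC.
Add 2 hours and 55 minutes leg 3 → 16:30 UTC.
Add 6 hours 57 minutes layover in Tehran → 23:27 UTC.
Add 5 hours and 3 minutes leg 4 → 04:30 UTC (Aug 8).
Sydney is UTC+10:00, so local arrival = 04:30 + 10:00 = 14:30 on Aug 8.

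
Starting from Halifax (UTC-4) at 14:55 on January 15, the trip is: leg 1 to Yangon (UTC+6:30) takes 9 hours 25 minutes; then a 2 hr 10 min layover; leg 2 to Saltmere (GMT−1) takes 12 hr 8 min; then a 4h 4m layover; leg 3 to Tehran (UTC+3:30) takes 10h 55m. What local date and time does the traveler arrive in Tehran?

13:07 on January 17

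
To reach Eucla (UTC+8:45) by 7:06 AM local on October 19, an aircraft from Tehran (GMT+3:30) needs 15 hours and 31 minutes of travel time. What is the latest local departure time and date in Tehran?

10:20 AM on October 18

Target arrival in UTC: 7:06 AM − 8:45 = 10:21 PM on Oct 18.
Subtract 15 hours 31 minutes → departure 6:50 AM UTC on Oct 18.
Tehran is UTC+3:30: 6:50 AM + 3:30 = 10:20 AM on Oct 18.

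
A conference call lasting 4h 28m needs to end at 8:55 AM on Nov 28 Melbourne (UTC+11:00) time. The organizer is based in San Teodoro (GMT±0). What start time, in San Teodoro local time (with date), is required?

5:27 PM on Nov 27

Target end time in UTC: 8:55 AM − 11:00 = 9:55 PM on Nov 27.
Subtract 4 hours 28 minutes → start 5:27 PM UTC on Nov 27.
San Teodoro is UTC+0, so start is 5:27 PM on Nov 27.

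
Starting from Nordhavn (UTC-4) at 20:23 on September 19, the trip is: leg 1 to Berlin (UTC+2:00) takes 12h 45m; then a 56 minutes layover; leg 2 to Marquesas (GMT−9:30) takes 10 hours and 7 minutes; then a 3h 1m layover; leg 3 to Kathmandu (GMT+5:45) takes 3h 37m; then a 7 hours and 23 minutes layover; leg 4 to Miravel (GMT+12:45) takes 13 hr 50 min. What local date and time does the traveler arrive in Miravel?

16:47 on Sep 22

Convert departure to UTC: 20:23 + 4:00 = 00:23 UTC on Sep 20.
Add 12 hours and 45 minutes leg 1 → 13:08 UTC.
Add 56 minutes layover in Berlin → 14:04 UTC.
Add 10 hours and 7 minutes leg 2 → 00:11 UTC (Sep 21).
Add 3 hours and 1 minute layover in Marquesas → 03:12 UTC.
Add 3 hours 37 minutes leg 3 → 06:49 UTC.
Add 7 hours 23 minutes layover in Kathmandu → 14:12 UTC.
Add 13 hours 50 minutes leg 4 → 04:02 UTC (Sep 22).
Miravel is UTC+12:45, so local arrival = 04:02 + 12:45 = 16:47 on Sep 22.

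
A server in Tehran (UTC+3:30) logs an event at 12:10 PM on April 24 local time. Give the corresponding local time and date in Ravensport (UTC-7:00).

In UTC: 12:10 PM − 3:30 = 8:40 AM on Apr 24.
Ravensport is UTC−7:00: 8:40 AM − 7:00 = 1:40 AM on Apr 24.

1:40 AM on Apr 24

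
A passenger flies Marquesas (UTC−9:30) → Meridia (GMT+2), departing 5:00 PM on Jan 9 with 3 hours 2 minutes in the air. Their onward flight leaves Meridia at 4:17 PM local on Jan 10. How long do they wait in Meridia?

Convert departure to UTC: 5:00 PM + 9:30 = 2:30 AM UTC on Jan 10.
Add 3 hours 2 minutes flight time → 5:32 AM UTC.
Meridia is UTC+2:00, so local arrival = 5:32 AM + 2:00 = 7:32 AM on Jan 10.
Layover = 4:17 PM − 7:32 AM = 8 hours 45 minutes.

8 hours 45 minutes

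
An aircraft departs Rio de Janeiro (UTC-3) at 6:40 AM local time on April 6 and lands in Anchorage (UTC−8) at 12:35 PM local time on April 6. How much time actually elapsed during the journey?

10 hours 55 minutes

Departure in UTC: 6:40 AM + 3:00 = 9:40 AM on Apr 6.
Arrival in UTC: 12:35 PM + 8:00 = 8:35 PM on Apr 6.
Elapsed = 8:35 PM − 9:40 AM = 10 hours 55 minutes.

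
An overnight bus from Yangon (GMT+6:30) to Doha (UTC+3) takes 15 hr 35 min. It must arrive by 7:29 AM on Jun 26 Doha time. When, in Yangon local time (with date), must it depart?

7:24 PM on June 25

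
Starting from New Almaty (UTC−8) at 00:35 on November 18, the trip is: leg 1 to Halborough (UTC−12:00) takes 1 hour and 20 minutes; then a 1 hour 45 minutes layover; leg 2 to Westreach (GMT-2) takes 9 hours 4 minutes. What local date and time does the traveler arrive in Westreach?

Convert departure to UTC: 00:35 + 8:00 = 08:35 UTC on Nov 18.
Add 1 hour and 20 minutes leg 1 → 09:55 UTC.
Add 1 hour 45 minutes layover in Halborough → 11:40 UTC.
Add 9 hours and 4 minutes leg 2 → 20:44 UTC.
Westreach is UTC−2:00, so local arrival = 20:44 − 2:00 = 18:44 on Nov 18.

18:44 on Nov 18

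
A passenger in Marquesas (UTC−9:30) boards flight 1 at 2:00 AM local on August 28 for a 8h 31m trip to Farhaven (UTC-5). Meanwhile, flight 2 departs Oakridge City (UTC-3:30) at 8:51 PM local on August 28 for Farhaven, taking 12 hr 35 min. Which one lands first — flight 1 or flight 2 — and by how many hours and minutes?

the first, by 16 hours 55 minutes

Flight 1 in UTC: 2:00 AM + 9:30 = 11:30 AM on Aug 28.
+8 hours and 31 minutes → arrive 8:01 PM UTC on Aug 28.
Flight 2 in UTC: 8:51 PM + 3:30 = 12:21 AM on Aug 29.
+12 hours and 35 minutes → arrive 12:56 PM UTC on Aug 29.
Flight 1 lands earlier by 16 hours 55 minutes.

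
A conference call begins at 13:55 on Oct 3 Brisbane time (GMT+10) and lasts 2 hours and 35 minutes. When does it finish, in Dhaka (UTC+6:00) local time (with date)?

12:30 on Oct 3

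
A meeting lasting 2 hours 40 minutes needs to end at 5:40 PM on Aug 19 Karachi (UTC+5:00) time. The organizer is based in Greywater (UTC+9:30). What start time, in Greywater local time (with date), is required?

7:30 PM on August 19

Target end time in UTC: 5:40 PM − 5:00 = 12:40 PM on Aug 19.
Subtract 2 hours 40 minutes → start 10:00 AM UTC on Aug 19.
Greywater is UTC+9:30: 10:00 AM + 9:30 = 7:30 PM on Aug 19.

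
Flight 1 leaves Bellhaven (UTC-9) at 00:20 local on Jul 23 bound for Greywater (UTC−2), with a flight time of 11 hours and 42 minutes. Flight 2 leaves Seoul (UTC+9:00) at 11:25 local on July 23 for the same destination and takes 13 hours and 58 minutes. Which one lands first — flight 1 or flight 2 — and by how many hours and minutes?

the second, by 4 hours 39 minutes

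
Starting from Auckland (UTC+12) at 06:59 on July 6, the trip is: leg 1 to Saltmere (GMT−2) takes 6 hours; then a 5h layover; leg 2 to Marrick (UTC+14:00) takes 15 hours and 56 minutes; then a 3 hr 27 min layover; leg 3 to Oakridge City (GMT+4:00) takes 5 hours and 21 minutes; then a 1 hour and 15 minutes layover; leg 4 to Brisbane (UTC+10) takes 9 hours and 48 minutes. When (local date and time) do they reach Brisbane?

Convert departure to UTC: 06:59 − 12:00 = 18:59 UTC on Jul 5.
Add 6 hours leg 1 → 00:59 UTC (Jul 6).
Add 5 hours layover in Saltmere → 05:59 UTC.
Add 15 hours and 56 minutes leg 2 → 21:55 UTC.
Add 3 hours 27 minutes layover in Marrick → 01:22 UTC (Jul 7).
Add 5 hours 21 minutes leg 3 → 06:43 UTC.
Add 1 hour and 15 minutes layover in Oakridge City → 07:58 UTC.
Add 9 hours 48 minutes leg 4 → 17:46 UTC.
Brisbane is UTC+10:00, so local arrival = 17:46 + 10:00 = 03:46 on Jul 8.

03:46 on July 8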